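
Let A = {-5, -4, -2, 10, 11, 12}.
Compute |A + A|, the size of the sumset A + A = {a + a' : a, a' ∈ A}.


A + A = {a + a' : a, a' ∈ A}; |A| = 6.
General bounds: 2|A| - 1 ≤ |A + A| ≤ |A|(|A|+1)/2, i.e. 11 ≤ |A + A| ≤ 21.
Lower bound 2|A|-1 is attained iff A is an arithmetic progression.
Enumerate sums a + a' for a ≤ a' (symmetric, so this suffices):
a = -5: -5+-5=-10, -5+-4=-9, -5+-2=-7, -5+10=5, -5+11=6, -5+12=7
a = -4: -4+-4=-8, -4+-2=-6, -4+10=6, -4+11=7, -4+12=8
a = -2: -2+-2=-4, -2+10=8, -2+11=9, -2+12=10
a = 10: 10+10=20, 10+11=21, 10+12=22
a = 11: 11+11=22, 11+12=23
a = 12: 12+12=24
Distinct sums: {-10, -9, -8, -7, -6, -4, 5, 6, 7, 8, 9, 10, 20, 21, 22, 23, 24}
|A + A| = 17

|A + A| = 17


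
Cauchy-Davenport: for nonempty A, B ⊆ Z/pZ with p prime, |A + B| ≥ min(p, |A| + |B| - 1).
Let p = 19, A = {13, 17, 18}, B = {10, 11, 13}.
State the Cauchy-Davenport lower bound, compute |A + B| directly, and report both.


Cauchy-Davenport: |A + B| ≥ min(p, |A| + |B| - 1) for A, B nonempty in Z/pZ.
|A| = 3, |B| = 3, p = 19.
CD lower bound = min(19, 3 + 3 - 1) = min(19, 5) = 5.
Compute A + B mod 19 directly:
a = 13: 13+10=4, 13+11=5, 13+13=7
a = 17: 17+10=8, 17+11=9, 17+13=11
a = 18: 18+10=9, 18+11=10, 18+13=12
A + B = {4, 5, 7, 8, 9, 10, 11, 12}, so |A + B| = 8.
Verify: 8 ≥ 5? Yes ✓.

CD lower bound = 5, actual |A + B| = 8.


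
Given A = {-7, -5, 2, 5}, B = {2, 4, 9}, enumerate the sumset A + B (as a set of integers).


A + B = {a + b : a ∈ A, b ∈ B}.
Enumerate all |A|·|B| = 4·3 = 12 pairs (a, b) and collect distinct sums.
a = -7: -7+2=-5, -7+4=-3, -7+9=2
a = -5: -5+2=-3, -5+4=-1, -5+9=4
a = 2: 2+2=4, 2+4=6, 2+9=11
a = 5: 5+2=7, 5+4=9, 5+9=14
Collecting distinct sums: A + B = {-5, -3, -1, 2, 4, 6, 7, 9, 11, 14}
|A + B| = 10

A + B = {-5, -3, -1, 2, 4, 6, 7, 9, 11, 14}


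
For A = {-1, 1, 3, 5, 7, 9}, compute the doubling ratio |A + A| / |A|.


|A| = 6.
Compute A + A by enumerating all 36 pairs.
A + A = {-2, 0, 2, 4, 6, 8, 10, 12, 14, 16, 18}, so |A + A| = 11.
K = |A + A| / |A| = 11/6 (already in lowest terms) ≈ 1.8333.
Reference: AP of size 6 gives K = 11/6 ≈ 1.8333; a fully generic set of size 6 gives K ≈ 3.5000.

|A| = 6, |A + A| = 11, K = 11/6.


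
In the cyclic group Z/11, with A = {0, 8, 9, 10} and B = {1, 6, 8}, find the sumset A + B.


Work in Z/11Z: reduce every sum a + b modulo 11.
Enumerate all 12 pairs:
a = 0: 0+1=1, 0+6=6, 0+8=8
a = 8: 8+1=9, 8+6=3, 8+8=5
a = 9: 9+1=10, 9+6=4, 9+8=6
a = 10: 10+1=0, 10+6=5, 10+8=7
Distinct residues collected: {0, 1, 3, 4, 5, 6, 7, 8, 9, 10}
|A + B| = 10 (out of 11 total residues).

A + B = {0, 1, 3, 4, 5, 6, 7, 8, 9, 10}


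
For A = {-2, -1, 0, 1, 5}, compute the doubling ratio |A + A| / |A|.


|A| = 5.
Compute A + A by enumerating all 25 pairs.
A + A = {-4, -3, -2, -1, 0, 1, 2, 3, 4, 5, 6, 10}, so |A + A| = 12.
K = |A + A| / |A| = 12/5 (already in lowest terms) ≈ 2.4000.
Reference: AP of size 5 gives K = 9/5 ≈ 1.8000; a fully generic set of size 5 gives K ≈ 3.0000.

|A| = 5, |A + A| = 12, K = 12/5.


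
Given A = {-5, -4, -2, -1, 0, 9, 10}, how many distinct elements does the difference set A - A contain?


A - A = {a - a' : a, a' ∈ A}; |A| = 7.
Bounds: 2|A|-1 ≤ |A - A| ≤ |A|² - |A| + 1, i.e. 13 ≤ |A - A| ≤ 43.
Note: 0 ∈ A - A always (from a - a). The set is symmetric: if d ∈ A - A then -d ∈ A - A.
Enumerate nonzero differences d = a - a' with a > a' (then include -d):
Positive differences: {1, 2, 3, 4, 5, 9, 10, 11, 12, 13, 14, 15}
Full difference set: {0} ∪ (positive diffs) ∪ (negative diffs).
|A - A| = 1 + 2·12 = 25 (matches direct enumeration: 25).

|A - A| = 25


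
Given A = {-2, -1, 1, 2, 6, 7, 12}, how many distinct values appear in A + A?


A + A = {a + a' : a, a' ∈ A}; |A| = 7.
General bounds: 2|A| - 1 ≤ |A + A| ≤ |A|(|A|+1)/2, i.e. 13 ≤ |A + A| ≤ 28.
Lower bound 2|A|-1 is attained iff A is an arithmetic progression.
Enumerate sums a + a' for a ≤ a' (symmetric, so this suffices):
a = -2: -2+-2=-4, -2+-1=-3, -2+1=-1, -2+2=0, -2+6=4, -2+7=5, -2+12=10
a = -1: -1+-1=-2, -1+1=0, -1+2=1, -1+6=5, -1+7=6, -1+12=11
a = 1: 1+1=2, 1+2=3, 1+6=7, 1+7=8, 1+12=13
a = 2: 2+2=4, 2+6=8, 2+7=9, 2+12=14
a = 6: 6+6=12, 6+7=13, 6+12=18
a = 7: 7+7=14, 7+12=19
a = 12: 12+12=24
Distinct sums: {-4, -3, -2, -1, 0, 1, 2, 3, 4, 5, 6, 7, 8, 9, 10, 11, 12, 13, 14, 18, 19, 24}
|A + A| = 22

|A + A| = 22


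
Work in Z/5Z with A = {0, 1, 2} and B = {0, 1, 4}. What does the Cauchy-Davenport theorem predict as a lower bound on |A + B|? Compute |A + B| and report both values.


Cauchy-Davenport: |A + B| ≥ min(p, |A| + |B| - 1) for A, B nonempty in Z/pZ.
|A| = 3, |B| = 3, p = 5.
CD lower bound = min(5, 3 + 3 - 1) = min(5, 5) = 5.
Compute A + B mod 5 directly:
a = 0: 0+0=0, 0+1=1, 0+4=4
a = 1: 1+0=1, 1+1=2, 1+4=0
a = 2: 2+0=2, 2+1=3, 2+4=1
A + B = {0, 1, 2, 3, 4}, so |A + B| = 5.
Verify: 5 ≥ 5? Yes ✓.

CD lower bound = 5, actual |A + B| = 5.


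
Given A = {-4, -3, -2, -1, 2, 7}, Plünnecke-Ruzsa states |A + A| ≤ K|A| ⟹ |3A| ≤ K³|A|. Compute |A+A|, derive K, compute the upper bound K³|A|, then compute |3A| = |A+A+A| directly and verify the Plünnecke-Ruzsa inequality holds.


|A| = 6.
Step 1: Compute A + A by enumerating all 36 pairs.
A + A = {-8, -7, -6, -5, -4, -3, -2, -1, 0, 1, 3, 4, 5, 6, 9, 14}, so |A + A| = 16.
Step 2: Doubling constant K = |A + A|/|A| = 16/6 = 16/6 ≈ 2.6667.
Step 3: Plünnecke-Ruzsa gives |3A| ≤ K³·|A| = (2.6667)³ · 6 ≈ 113.7778.
Step 4: Compute 3A = A + A + A directly by enumerating all triples (a,b,c) ∈ A³; |3A| = 27.
Step 5: Check 27 ≤ 113.7778? Yes ✓.

K = 16/6, Plünnecke-Ruzsa bound K³|A| ≈ 113.7778, |3A| = 27, inequality holds.


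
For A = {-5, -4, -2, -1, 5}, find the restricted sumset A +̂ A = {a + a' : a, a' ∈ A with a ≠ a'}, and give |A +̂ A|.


Restricted sumset: A +̂ A = {a + a' : a ∈ A, a' ∈ A, a ≠ a'}.
Equivalently, take A + A and drop any sum 2a that is achievable ONLY as a + a for a ∈ A (i.e. sums representable only with equal summands).
Enumerate pairs (a, a') with a < a' (symmetric, so each unordered pair gives one sum; this covers all a ≠ a'):
  -5 + -4 = -9
  -5 + -2 = -7
  -5 + -1 = -6
  -5 + 5 = 0
  -4 + -2 = -6
  -4 + -1 = -5
  -4 + 5 = 1
  -2 + -1 = -3
  -2 + 5 = 3
  -1 + 5 = 4
Collected distinct sums: {-9, -7, -6, -5, -3, 0, 1, 3, 4}
|A +̂ A| = 9
(Reference bound: |A +̂ A| ≥ 2|A| - 3 for |A| ≥ 2, with |A| = 5 giving ≥ 7.)

|A +̂ A| = 9


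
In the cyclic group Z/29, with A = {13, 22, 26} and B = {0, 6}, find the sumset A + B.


Work in Z/29Z: reduce every sum a + b modulo 29.
Enumerate all 6 pairs:
a = 13: 13+0=13, 13+6=19
a = 22: 22+0=22, 22+6=28
a = 26: 26+0=26, 26+6=3
Distinct residues collected: {3, 13, 19, 22, 26, 28}
|A + B| = 6 (out of 29 total residues).

A + B = {3, 13, 19, 22, 26, 28}


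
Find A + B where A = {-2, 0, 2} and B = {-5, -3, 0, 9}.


A + B = {a + b : a ∈ A, b ∈ B}.
Enumerate all |A|·|B| = 3·4 = 12 pairs (a, b) and collect distinct sums.
a = -2: -2+-5=-7, -2+-3=-5, -2+0=-2, -2+9=7
a = 0: 0+-5=-5, 0+-3=-3, 0+0=0, 0+9=9
a = 2: 2+-5=-3, 2+-3=-1, 2+0=2, 2+9=11
Collecting distinct sums: A + B = {-7, -5, -3, -2, -1, 0, 2, 7, 9, 11}
|A + B| = 10

A + B = {-7, -5, -3, -2, -1, 0, 2, 7, 9, 11}


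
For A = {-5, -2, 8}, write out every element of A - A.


A - A = {a - a' : a, a' ∈ A}.
Compute a - a' for each ordered pair (a, a'):
a = -5: -5--5=0, -5--2=-3, -5-8=-13
a = -2: -2--5=3, -2--2=0, -2-8=-10
a = 8: 8--5=13, 8--2=10, 8-8=0
Collecting distinct values (and noting 0 appears from a-a):
A - A = {-13, -10, -3, 0, 3, 10, 13}
|A - A| = 7

A - A = {-13, -10, -3, 0, 3, 10, 13}


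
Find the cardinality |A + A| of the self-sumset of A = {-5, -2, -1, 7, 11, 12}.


A + A = {a + a' : a, a' ∈ A}; |A| = 6.
General bounds: 2|A| - 1 ≤ |A + A| ≤ |A|(|A|+1)/2, i.e. 11 ≤ |A + A| ≤ 21.
Lower bound 2|A|-1 is attained iff A is an arithmetic progression.
Enumerate sums a + a' for a ≤ a' (symmetric, so this suffices):
a = -5: -5+-5=-10, -5+-2=-7, -5+-1=-6, -5+7=2, -5+11=6, -5+12=7
a = -2: -2+-2=-4, -2+-1=-3, -2+7=5, -2+11=9, -2+12=10
a = -1: -1+-1=-2, -1+7=6, -1+11=10, -1+12=11
a = 7: 7+7=14, 7+11=18, 7+12=19
a = 11: 11+11=22, 11+12=23
a = 12: 12+12=24
Distinct sums: {-10, -7, -6, -4, -3, -2, 2, 5, 6, 7, 9, 10, 11, 14, 18, 19, 22, 23, 24}
|A + A| = 19

|A + A| = 19


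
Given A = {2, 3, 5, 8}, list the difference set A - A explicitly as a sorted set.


A - A = {a - a' : a, a' ∈ A}.
Compute a - a' for each ordered pair (a, a'):
a = 2: 2-2=0, 2-3=-1, 2-5=-3, 2-8=-6
a = 3: 3-2=1, 3-3=0, 3-5=-2, 3-8=-5
a = 5: 5-2=3, 5-3=2, 5-5=0, 5-8=-3
a = 8: 8-2=6, 8-3=5, 8-5=3, 8-8=0
Collecting distinct values (and noting 0 appears from a-a):
A - A = {-6, -5, -3, -2, -1, 0, 1, 2, 3, 5, 6}
|A - A| = 11

A - A = {-6, -5, -3, -2, -1, 0, 1, 2, 3, 5, 6}


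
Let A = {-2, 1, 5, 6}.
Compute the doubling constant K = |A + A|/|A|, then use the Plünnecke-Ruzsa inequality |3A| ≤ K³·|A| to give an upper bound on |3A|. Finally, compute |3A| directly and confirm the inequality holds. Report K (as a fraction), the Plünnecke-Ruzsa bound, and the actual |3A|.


|A| = 4.
Step 1: Compute A + A by enumerating all 16 pairs.
A + A = {-4, -1, 2, 3, 4, 6, 7, 10, 11, 12}, so |A + A| = 10.
Step 2: Doubling constant K = |A + A|/|A| = 10/4 = 10/4 ≈ 2.5000.
Step 3: Plünnecke-Ruzsa gives |3A| ≤ K³·|A| = (2.5000)³ · 4 ≈ 62.5000.
Step 4: Compute 3A = A + A + A directly by enumerating all triples (a,b,c) ∈ A³; |3A| = 19.
Step 5: Check 19 ≤ 62.5000? Yes ✓.

K = 10/4, Plünnecke-Ruzsa bound K³|A| ≈ 62.5000, |3A| = 19, inequality holds.


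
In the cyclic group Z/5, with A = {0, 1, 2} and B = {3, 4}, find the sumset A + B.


Work in Z/5Z: reduce every sum a + b modulo 5.
Enumerate all 6 pairs:
a = 0: 0+3=3, 0+4=4
a = 1: 1+3=4, 1+4=0
a = 2: 2+3=0, 2+4=1
Distinct residues collected: {0, 1, 3, 4}
|A + B| = 4 (out of 5 total residues).

A + B = {0, 1, 3, 4}


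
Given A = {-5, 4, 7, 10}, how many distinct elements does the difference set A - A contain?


A - A = {a - a' : a, a' ∈ A}; |A| = 4.
Bounds: 2|A|-1 ≤ |A - A| ≤ |A|² - |A| + 1, i.e. 7 ≤ |A - A| ≤ 13.
Note: 0 ∈ A - A always (from a - a). The set is symmetric: if d ∈ A - A then -d ∈ A - A.
Enumerate nonzero differences d = a - a' with a > a' (then include -d):
Positive differences: {3, 6, 9, 12, 15}
Full difference set: {0} ∪ (positive diffs) ∪ (negative diffs).
|A - A| = 1 + 2·5 = 11 (matches direct enumeration: 11).

|A - A| = 11


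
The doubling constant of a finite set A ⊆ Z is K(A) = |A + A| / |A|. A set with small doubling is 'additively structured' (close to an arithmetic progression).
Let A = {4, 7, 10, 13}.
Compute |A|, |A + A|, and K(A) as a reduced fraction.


|A| = 4.
Compute A + A by enumerating all 16 pairs.
A + A = {8, 11, 14, 17, 20, 23, 26}, so |A + A| = 7.
K = |A + A| / |A| = 7/4 (already in lowest terms) ≈ 1.7500.
Reference: AP of size 4 gives K = 7/4 ≈ 1.7500; a fully generic set of size 4 gives K ≈ 2.5000.

|A| = 4, |A + A| = 7, K = 7/4.


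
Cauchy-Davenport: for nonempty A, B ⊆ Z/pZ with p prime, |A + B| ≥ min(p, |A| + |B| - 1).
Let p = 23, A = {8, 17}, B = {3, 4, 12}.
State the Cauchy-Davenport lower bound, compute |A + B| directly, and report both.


Cauchy-Davenport: |A + B| ≥ min(p, |A| + |B| - 1) for A, B nonempty in Z/pZ.
|A| = 2, |B| = 3, p = 23.
CD lower bound = min(23, 2 + 3 - 1) = min(23, 4) = 4.
Compute A + B mod 23 directly:
a = 8: 8+3=11, 8+4=12, 8+12=20
a = 17: 17+3=20, 17+4=21, 17+12=6
A + B = {6, 11, 12, 20, 21}, so |A + B| = 5.
Verify: 5 ≥ 4? Yes ✓.

CD lower bound = 4, actual |A + B| = 5.


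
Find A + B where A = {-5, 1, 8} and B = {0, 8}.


A + B = {a + b : a ∈ A, b ∈ B}.
Enumerate all |A|·|B| = 3·2 = 6 pairs (a, b) and collect distinct sums.
a = -5: -5+0=-5, -5+8=3
a = 1: 1+0=1, 1+8=9
a = 8: 8+0=8, 8+8=16
Collecting distinct sums: A + B = {-5, 1, 3, 8, 9, 16}
|A + B| = 6

A + B = {-5, 1, 3, 8, 9, 16}


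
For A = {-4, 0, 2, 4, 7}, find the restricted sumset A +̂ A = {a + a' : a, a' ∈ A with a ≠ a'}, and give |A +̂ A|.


Restricted sumset: A +̂ A = {a + a' : a ∈ A, a' ∈ A, a ≠ a'}.
Equivalently, take A + A and drop any sum 2a that is achievable ONLY as a + a for a ∈ A (i.e. sums representable only with equal summands).
Enumerate pairs (a, a') with a < a' (symmetric, so each unordered pair gives one sum; this covers all a ≠ a'):
  -4 + 0 = -4
  -4 + 2 = -2
  -4 + 4 = 0
  -4 + 7 = 3
  0 + 2 = 2
  0 + 4 = 4
  0 + 7 = 7
  2 + 4 = 6
  2 + 7 = 9
  4 + 7 = 11
Collected distinct sums: {-4, -2, 0, 2, 3, 4, 6, 7, 9, 11}
|A +̂ A| = 10
(Reference bound: |A +̂ A| ≥ 2|A| - 3 for |A| ≥ 2, with |A| = 5 giving ≥ 7.)

|A +̂ A| = 10


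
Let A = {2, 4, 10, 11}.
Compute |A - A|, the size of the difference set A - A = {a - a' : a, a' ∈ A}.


A - A = {a - a' : a, a' ∈ A}; |A| = 4.
Bounds: 2|A|-1 ≤ |A - A| ≤ |A|² - |A| + 1, i.e. 7 ≤ |A - A| ≤ 13.
Note: 0 ∈ A - A always (from a - a). The set is symmetric: if d ∈ A - A then -d ∈ A - A.
Enumerate nonzero differences d = a - a' with a > a' (then include -d):
Positive differences: {1, 2, 6, 7, 8, 9}
Full difference set: {0} ∪ (positive diffs) ∪ (negative diffs).
|A - A| = 1 + 2·6 = 13 (matches direct enumeration: 13).

|A - A| = 13


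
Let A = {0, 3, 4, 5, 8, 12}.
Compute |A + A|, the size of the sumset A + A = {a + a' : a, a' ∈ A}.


A + A = {a + a' : a, a' ∈ A}; |A| = 6.
General bounds: 2|A| - 1 ≤ |A + A| ≤ |A|(|A|+1)/2, i.e. 11 ≤ |A + A| ≤ 21.
Lower bound 2|A|-1 is attained iff A is an arithmetic progression.
Enumerate sums a + a' for a ≤ a' (symmetric, so this suffices):
a = 0: 0+0=0, 0+3=3, 0+4=4, 0+5=5, 0+8=8, 0+12=12
a = 3: 3+3=6, 3+4=7, 3+5=8, 3+8=11, 3+12=15
a = 4: 4+4=8, 4+5=9, 4+8=12, 4+12=16
a = 5: 5+5=10, 5+8=13, 5+12=17
a = 8: 8+8=16, 8+12=20
a = 12: 12+12=24
Distinct sums: {0, 3, 4, 5, 6, 7, 8, 9, 10, 11, 12, 13, 15, 16, 17, 20, 24}
|A + A| = 17

|A + A| = 17


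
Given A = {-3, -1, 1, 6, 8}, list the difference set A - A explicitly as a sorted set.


A - A = {a - a' : a, a' ∈ A}.
Compute a - a' for each ordered pair (a, a'):
a = -3: -3--3=0, -3--1=-2, -3-1=-4, -3-6=-9, -3-8=-11
a = -1: -1--3=2, -1--1=0, -1-1=-2, -1-6=-7, -1-8=-9
a = 1: 1--3=4, 1--1=2, 1-1=0, 1-6=-5, 1-8=-7
a = 6: 6--3=9, 6--1=7, 6-1=5, 6-6=0, 6-8=-2
a = 8: 8--3=11, 8--1=9, 8-1=7, 8-6=2, 8-8=0
Collecting distinct values (and noting 0 appears from a-a):
A - A = {-11, -9, -7, -5, -4, -2, 0, 2, 4, 5, 7, 9, 11}
|A - A| = 13

A - A = {-11, -9, -7, -5, -4, -2, 0, 2, 4, 5, 7, 9, 11}


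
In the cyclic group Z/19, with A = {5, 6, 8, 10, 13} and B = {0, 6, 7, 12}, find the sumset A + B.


Work in Z/19Z: reduce every sum a + b modulo 19.
Enumerate all 20 pairs:
a = 5: 5+0=5, 5+6=11, 5+7=12, 5+12=17
a = 6: 6+0=6, 6+6=12, 6+7=13, 6+12=18
a = 8: 8+0=8, 8+6=14, 8+7=15, 8+12=1
a = 10: 10+0=10, 10+6=16, 10+7=17, 10+12=3
a = 13: 13+0=13, 13+6=0, 13+7=1, 13+12=6
Distinct residues collected: {0, 1, 3, 5, 6, 8, 10, 11, 12, 13, 14, 15, 16, 17, 18}
|A + B| = 15 (out of 19 total residues).

A + B = {0, 1, 3, 5, 6, 8, 10, 11, 12, 13, 14, 15, 16, 17, 18}


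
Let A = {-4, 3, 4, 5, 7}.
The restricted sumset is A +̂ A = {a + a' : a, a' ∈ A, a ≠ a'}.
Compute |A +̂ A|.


Restricted sumset: A +̂ A = {a + a' : a ∈ A, a' ∈ A, a ≠ a'}.
Equivalently, take A + A and drop any sum 2a that is achievable ONLY as a + a for a ∈ A (i.e. sums representable only with equal summands).
Enumerate pairs (a, a') with a < a' (symmetric, so each unordered pair gives one sum; this covers all a ≠ a'):
  -4 + 3 = -1
  -4 + 4 = 0
  -4 + 5 = 1
  -4 + 7 = 3
  3 + 4 = 7
  3 + 5 = 8
  3 + 7 = 10
  4 + 5 = 9
  4 + 7 = 11
  5 + 7 = 12
Collected distinct sums: {-1, 0, 1, 3, 7, 8, 9, 10, 11, 12}
|A +̂ A| = 10
(Reference bound: |A +̂ A| ≥ 2|A| - 3 for |A| ≥ 2, with |A| = 5 giving ≥ 7.)

|A +̂ A| = 10


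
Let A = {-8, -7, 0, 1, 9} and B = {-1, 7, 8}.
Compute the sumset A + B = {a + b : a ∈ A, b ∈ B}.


A + B = {a + b : a ∈ A, b ∈ B}.
Enumerate all |A|·|B| = 5·3 = 15 pairs (a, b) and collect distinct sums.
a = -8: -8+-1=-9, -8+7=-1, -8+8=0
a = -7: -7+-1=-8, -7+7=0, -7+8=1
a = 0: 0+-1=-1, 0+7=7, 0+8=8
a = 1: 1+-1=0, 1+7=8, 1+8=9
a = 9: 9+-1=8, 9+7=16, 9+8=17
Collecting distinct sums: A + B = {-9, -8, -1, 0, 1, 7, 8, 9, 16, 17}
|A + B| = 10

A + B = {-9, -8, -1, 0, 1, 7, 8, 9, 16, 17}


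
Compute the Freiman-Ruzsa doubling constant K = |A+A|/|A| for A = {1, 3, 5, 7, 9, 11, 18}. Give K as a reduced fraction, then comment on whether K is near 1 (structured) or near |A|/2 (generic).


|A| = 7.
Compute A + A by enumerating all 49 pairs.
A + A = {2, 4, 6, 8, 10, 12, 14, 16, 18, 19, 20, 21, 22, 23, 25, 27, 29, 36}, so |A + A| = 18.
K = |A + A| / |A| = 18/7 (already in lowest terms) ≈ 2.5714.
Reference: AP of size 7 gives K = 13/7 ≈ 1.8571; a fully generic set of size 7 gives K ≈ 4.0000.

|A| = 7, |A + A| = 18, K = 18/7.


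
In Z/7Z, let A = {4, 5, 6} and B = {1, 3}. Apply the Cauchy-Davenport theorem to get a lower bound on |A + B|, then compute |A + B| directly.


Cauchy-Davenport: |A + B| ≥ min(p, |A| + |B| - 1) for A, B nonempty in Z/pZ.
|A| = 3, |B| = 2, p = 7.
CD lower bound = min(7, 3 + 2 - 1) = min(7, 4) = 4.
Compute A + B mod 7 directly:
a = 4: 4+1=5, 4+3=0
a = 5: 5+1=6, 5+3=1
a = 6: 6+1=0, 6+3=2
A + B = {0, 1, 2, 5, 6}, so |A + B| = 5.
Verify: 5 ≥ 4? Yes ✓.

CD lower bound = 4, actual |A + B| = 5.


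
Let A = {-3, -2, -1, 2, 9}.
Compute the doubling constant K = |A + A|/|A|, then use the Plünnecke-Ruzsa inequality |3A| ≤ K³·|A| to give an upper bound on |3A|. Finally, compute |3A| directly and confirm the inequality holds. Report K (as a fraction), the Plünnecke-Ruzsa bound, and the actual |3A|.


|A| = 5.
Step 1: Compute A + A by enumerating all 25 pairs.
A + A = {-6, -5, -4, -3, -2, -1, 0, 1, 4, 6, 7, 8, 11, 18}, so |A + A| = 14.
Step 2: Doubling constant K = |A + A|/|A| = 14/5 = 14/5 ≈ 2.8000.
Step 3: Plünnecke-Ruzsa gives |3A| ≤ K³·|A| = (2.8000)³ · 5 ≈ 109.7600.
Step 4: Compute 3A = A + A + A directly by enumerating all triples (a,b,c) ∈ A³; |3A| = 26.
Step 5: Check 26 ≤ 109.7600? Yes ✓.

K = 14/5, Plünnecke-Ruzsa bound K³|A| ≈ 109.7600, |3A| = 26, inequality holds.


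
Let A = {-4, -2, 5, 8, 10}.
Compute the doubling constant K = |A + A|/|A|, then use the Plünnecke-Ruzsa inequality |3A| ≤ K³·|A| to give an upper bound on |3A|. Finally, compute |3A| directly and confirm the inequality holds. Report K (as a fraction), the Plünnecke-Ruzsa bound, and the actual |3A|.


|A| = 5.
Step 1: Compute A + A by enumerating all 25 pairs.
A + A = {-8, -6, -4, 1, 3, 4, 6, 8, 10, 13, 15, 16, 18, 20}, so |A + A| = 14.
Step 2: Doubling constant K = |A + A|/|A| = 14/5 = 14/5 ≈ 2.8000.
Step 3: Plünnecke-Ruzsa gives |3A| ≤ K³·|A| = (2.8000)³ · 5 ≈ 109.7600.
Step 4: Compute 3A = A + A + A directly by enumerating all triples (a,b,c) ∈ A³; |3A| = 28.
Step 5: Check 28 ≤ 109.7600? Yes ✓.

K = 14/5, Plünnecke-Ruzsa bound K³|A| ≈ 109.7600, |3A| = 28, inequality holds.


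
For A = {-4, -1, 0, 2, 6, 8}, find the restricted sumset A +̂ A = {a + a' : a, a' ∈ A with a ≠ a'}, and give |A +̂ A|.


Restricted sumset: A +̂ A = {a + a' : a ∈ A, a' ∈ A, a ≠ a'}.
Equivalently, take A + A and drop any sum 2a that is achievable ONLY as a + a for a ∈ A (i.e. sums representable only with equal summands).
Enumerate pairs (a, a') with a < a' (symmetric, so each unordered pair gives one sum; this covers all a ≠ a'):
  -4 + -1 = -5
  -4 + 0 = -4
  -4 + 2 = -2
  -4 + 6 = 2
  -4 + 8 = 4
  -1 + 0 = -1
  -1 + 2 = 1
  -1 + 6 = 5
  -1 + 8 = 7
  0 + 2 = 2
  0 + 6 = 6
  0 + 8 = 8
  2 + 6 = 8
  2 + 8 = 10
  6 + 8 = 14
Collected distinct sums: {-5, -4, -2, -1, 1, 2, 4, 5, 6, 7, 8, 10, 14}
|A +̂ A| = 13
(Reference bound: |A +̂ A| ≥ 2|A| - 3 for |A| ≥ 2, with |A| = 6 giving ≥ 9.)

|A +̂ A| = 13


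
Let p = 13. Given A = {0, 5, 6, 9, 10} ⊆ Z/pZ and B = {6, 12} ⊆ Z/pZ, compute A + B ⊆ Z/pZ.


Work in Z/13Z: reduce every sum a + b modulo 13.
Enumerate all 10 pairs:
a = 0: 0+6=6, 0+12=12
a = 5: 5+6=11, 5+12=4
a = 6: 6+6=12, 6+12=5
a = 9: 9+6=2, 9+12=8
a = 10: 10+6=3, 10+12=9
Distinct residues collected: {2, 3, 4, 5, 6, 8, 9, 11, 12}
|A + B| = 9 (out of 13 total residues).

A + B = {2, 3, 4, 5, 6, 8, 9, 11, 12}


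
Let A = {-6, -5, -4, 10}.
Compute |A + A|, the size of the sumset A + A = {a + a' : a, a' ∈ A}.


A + A = {a + a' : a, a' ∈ A}; |A| = 4.
General bounds: 2|A| - 1 ≤ |A + A| ≤ |A|(|A|+1)/2, i.e. 7 ≤ |A + A| ≤ 10.
Lower bound 2|A|-1 is attained iff A is an arithmetic progression.
Enumerate sums a + a' for a ≤ a' (symmetric, so this suffices):
a = -6: -6+-6=-12, -6+-5=-11, -6+-4=-10, -6+10=4
a = -5: -5+-5=-10, -5+-4=-9, -5+10=5
a = -4: -4+-4=-8, -4+10=6
a = 10: 10+10=20
Distinct sums: {-12, -11, -10, -9, -8, 4, 5, 6, 20}
|A + A| = 9

|A + A| = 9


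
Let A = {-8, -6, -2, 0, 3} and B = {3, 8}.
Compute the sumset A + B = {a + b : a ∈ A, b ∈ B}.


A + B = {a + b : a ∈ A, b ∈ B}.
Enumerate all |A|·|B| = 5·2 = 10 pairs (a, b) and collect distinct sums.
a = -8: -8+3=-5, -8+8=0
a = -6: -6+3=-3, -6+8=2
a = -2: -2+3=1, -2+8=6
a = 0: 0+3=3, 0+8=8
a = 3: 3+3=6, 3+8=11
Collecting distinct sums: A + B = {-5, -3, 0, 1, 2, 3, 6, 8, 11}
|A + B| = 9

A + B = {-5, -3, 0, 1, 2, 3, 6, 8, 11}


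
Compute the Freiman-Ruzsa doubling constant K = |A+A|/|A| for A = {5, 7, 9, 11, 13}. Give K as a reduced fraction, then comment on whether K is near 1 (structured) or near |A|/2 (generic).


|A| = 5.
Compute A + A by enumerating all 25 pairs.
A + A = {10, 12, 14, 16, 18, 20, 22, 24, 26}, so |A + A| = 9.
K = |A + A| / |A| = 9/5 (already in lowest terms) ≈ 1.8000.
Reference: AP of size 5 gives K = 9/5 ≈ 1.8000; a fully generic set of size 5 gives K ≈ 3.0000.

|A| = 5, |A + A| = 9, K = 9/5.


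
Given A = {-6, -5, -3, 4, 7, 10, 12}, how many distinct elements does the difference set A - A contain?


A - A = {a - a' : a, a' ∈ A}; |A| = 7.
Bounds: 2|A|-1 ≤ |A - A| ≤ |A|² - |A| + 1, i.e. 13 ≤ |A - A| ≤ 43.
Note: 0 ∈ A - A always (from a - a). The set is symmetric: if d ∈ A - A then -d ∈ A - A.
Enumerate nonzero differences d = a - a' with a > a' (then include -d):
Positive differences: {1, 2, 3, 5, 6, 7, 8, 9, 10, 12, 13, 15, 16, 17, 18}
Full difference set: {0} ∪ (positive diffs) ∪ (negative diffs).
|A - A| = 1 + 2·15 = 31 (matches direct enumeration: 31).

|A - A| = 31


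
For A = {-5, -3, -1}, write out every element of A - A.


A - A = {a - a' : a, a' ∈ A}.
Compute a - a' for each ordered pair (a, a'):
a = -5: -5--5=0, -5--3=-2, -5--1=-4
a = -3: -3--5=2, -3--3=0, -3--1=-2
a = -1: -1--5=4, -1--3=2, -1--1=0
Collecting distinct values (and noting 0 appears from a-a):
A - A = {-4, -2, 0, 2, 4}
|A - A| = 5

A - A = {-4, -2, 0, 2, 4}


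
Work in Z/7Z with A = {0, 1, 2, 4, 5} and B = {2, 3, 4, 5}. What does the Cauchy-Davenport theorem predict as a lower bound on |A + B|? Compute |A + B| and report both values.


Cauchy-Davenport: |A + B| ≥ min(p, |A| + |B| - 1) for A, B nonempty in Z/pZ.
|A| = 5, |B| = 4, p = 7.
CD lower bound = min(7, 5 + 4 - 1) = min(7, 8) = 7.
Compute A + B mod 7 directly:
a = 0: 0+2=2, 0+3=3, 0+4=4, 0+5=5
a = 1: 1+2=3, 1+3=4, 1+4=5, 1+5=6
a = 2: 2+2=4, 2+3=5, 2+4=6, 2+5=0
a = 4: 4+2=6, 4+3=0, 4+4=1, 4+5=2
a = 5: 5+2=0, 5+3=1, 5+4=2, 5+5=3
A + B = {0, 1, 2, 3, 4, 5, 6}, so |A + B| = 7.
Verify: 7 ≥ 7? Yes ✓.

CD lower bound = 7, actual |A + B| = 7.


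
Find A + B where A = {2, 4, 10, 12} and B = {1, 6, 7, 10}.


A + B = {a + b : a ∈ A, b ∈ B}.
Enumerate all |A|·|B| = 4·4 = 16 pairs (a, b) and collect distinct sums.
a = 2: 2+1=3, 2+6=8, 2+7=9, 2+10=12
a = 4: 4+1=5, 4+6=10, 4+7=11, 4+10=14
a = 10: 10+1=11, 10+6=16, 10+7=17, 10+10=20
a = 12: 12+1=13, 12+6=18, 12+7=19, 12+10=22
Collecting distinct sums: A + B = {3, 5, 8, 9, 10, 11, 12, 13, 14, 16, 17, 18, 19, 20, 22}
|A + B| = 15

A + B = {3, 5, 8, 9, 10, 11, 12, 13, 14, 16, 17, 18, 19, 20, 22}


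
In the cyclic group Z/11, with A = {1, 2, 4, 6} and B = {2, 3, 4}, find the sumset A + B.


Work in Z/11Z: reduce every sum a + b modulo 11.
Enumerate all 12 pairs:
a = 1: 1+2=3, 1+3=4, 1+4=5
a = 2: 2+2=4, 2+3=5, 2+4=6
a = 4: 4+2=6, 4+3=7, 4+4=8
a = 6: 6+2=8, 6+3=9, 6+4=10
Distinct residues collected: {3, 4, 5, 6, 7, 8, 9, 10}
|A + B| = 8 (out of 11 total residues).

A + B = {3, 4, 5, 6, 7, 8, 9, 10}


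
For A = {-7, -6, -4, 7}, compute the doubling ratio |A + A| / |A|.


|A| = 4.
Compute A + A by enumerating all 16 pairs.
A + A = {-14, -13, -12, -11, -10, -8, 0, 1, 3, 14}, so |A + A| = 10.
K = |A + A| / |A| = 10/4 = 5/2 ≈ 2.5000.
Reference: AP of size 4 gives K = 7/4 ≈ 1.7500; a fully generic set of size 4 gives K ≈ 2.5000.

|A| = 4, |A + A| = 10, K = 10/4 = 5/2.


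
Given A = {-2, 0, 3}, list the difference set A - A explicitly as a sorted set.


A - A = {a - a' : a, a' ∈ A}.
Compute a - a' for each ordered pair (a, a'):
a = -2: -2--2=0, -2-0=-2, -2-3=-5
a = 0: 0--2=2, 0-0=0, 0-3=-3
a = 3: 3--2=5, 3-0=3, 3-3=0
Collecting distinct values (and noting 0 appears from a-a):
A - A = {-5, -3, -2, 0, 2, 3, 5}
|A - A| = 7

A - A = {-5, -3, -2, 0, 2, 3, 5}


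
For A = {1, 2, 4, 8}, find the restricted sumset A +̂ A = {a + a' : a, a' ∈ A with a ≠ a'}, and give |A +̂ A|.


Restricted sumset: A +̂ A = {a + a' : a ∈ A, a' ∈ A, a ≠ a'}.
Equivalently, take A + A and drop any sum 2a that is achievable ONLY as a + a for a ∈ A (i.e. sums representable only with equal summands).
Enumerate pairs (a, a') with a < a' (symmetric, so each unordered pair gives one sum; this covers all a ≠ a'):
  1 + 2 = 3
  1 + 4 = 5
  1 + 8 = 9
  2 + 4 = 6
  2 + 8 = 10
  4 + 8 = 12
Collected distinct sums: {3, 5, 6, 9, 10, 12}
|A +̂ A| = 6
(Reference bound: |A +̂ A| ≥ 2|A| - 3 for |A| ≥ 2, with |A| = 4 giving ≥ 5.)

|A +̂ A| = 6


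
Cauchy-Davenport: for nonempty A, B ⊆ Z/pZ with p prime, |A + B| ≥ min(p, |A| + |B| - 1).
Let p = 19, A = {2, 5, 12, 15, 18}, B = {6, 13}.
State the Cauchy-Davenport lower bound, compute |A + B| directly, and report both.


Cauchy-Davenport: |A + B| ≥ min(p, |A| + |B| - 1) for A, B nonempty in Z/pZ.
|A| = 5, |B| = 2, p = 19.
CD lower bound = min(19, 5 + 2 - 1) = min(19, 6) = 6.
Compute A + B mod 19 directly:
a = 2: 2+6=8, 2+13=15
a = 5: 5+6=11, 5+13=18
a = 12: 12+6=18, 12+13=6
a = 15: 15+6=2, 15+13=9
a = 18: 18+6=5, 18+13=12
A + B = {2, 5, 6, 8, 9, 11, 12, 15, 18}, so |A + B| = 9.
Verify: 9 ≥ 6? Yes ✓.

CD lower bound = 6, actual |A + B| = 9.


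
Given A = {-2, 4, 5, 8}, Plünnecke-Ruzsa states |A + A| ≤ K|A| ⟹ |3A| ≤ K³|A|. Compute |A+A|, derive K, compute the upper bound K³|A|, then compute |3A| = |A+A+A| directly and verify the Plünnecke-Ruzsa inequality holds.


|A| = 4.
Step 1: Compute A + A by enumerating all 16 pairs.
A + A = {-4, 2, 3, 6, 8, 9, 10, 12, 13, 16}, so |A + A| = 10.
Step 2: Doubling constant K = |A + A|/|A| = 10/4 = 10/4 ≈ 2.5000.
Step 3: Plünnecke-Ruzsa gives |3A| ≤ K³·|A| = (2.5000)³ · 4 ≈ 62.5000.
Step 4: Compute 3A = A + A + A directly by enumerating all triples (a,b,c) ∈ A³; |3A| = 19.
Step 5: Check 19 ≤ 62.5000? Yes ✓.

K = 10/4, Plünnecke-Ruzsa bound K³|A| ≈ 62.5000, |3A| = 19, inequality holds.


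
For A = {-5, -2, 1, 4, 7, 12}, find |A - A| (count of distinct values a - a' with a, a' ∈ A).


A - A = {a - a' : a, a' ∈ A}; |A| = 6.
Bounds: 2|A|-1 ≤ |A - A| ≤ |A|² - |A| + 1, i.e. 11 ≤ |A - A| ≤ 31.
Note: 0 ∈ A - A always (from a - a). The set is symmetric: if d ∈ A - A then -d ∈ A - A.
Enumerate nonzero differences d = a - a' with a > a' (then include -d):
Positive differences: {3, 5, 6, 8, 9, 11, 12, 14, 17}
Full difference set: {0} ∪ (positive diffs) ∪ (negative diffs).
|A - A| = 1 + 2·9 = 19 (matches direct enumeration: 19).

|A - A| = 19


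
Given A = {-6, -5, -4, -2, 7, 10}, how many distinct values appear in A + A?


A + A = {a + a' : a, a' ∈ A}; |A| = 6.
General bounds: 2|A| - 1 ≤ |A + A| ≤ |A|(|A|+1)/2, i.e. 11 ≤ |A + A| ≤ 21.
Lower bound 2|A|-1 is attained iff A is an arithmetic progression.
Enumerate sums a + a' for a ≤ a' (symmetric, so this suffices):
a = -6: -6+-6=-12, -6+-5=-11, -6+-4=-10, -6+-2=-8, -6+7=1, -6+10=4
a = -5: -5+-5=-10, -5+-4=-9, -5+-2=-7, -5+7=2, -5+10=5
a = -4: -4+-4=-8, -4+-2=-6, -4+7=3, -4+10=6
a = -2: -2+-2=-4, -2+7=5, -2+10=8
a = 7: 7+7=14, 7+10=17
a = 10: 10+10=20
Distinct sums: {-12, -11, -10, -9, -8, -7, -6, -4, 1, 2, 3, 4, 5, 6, 8, 14, 17, 20}
|A + A| = 18

|A + A| = 18


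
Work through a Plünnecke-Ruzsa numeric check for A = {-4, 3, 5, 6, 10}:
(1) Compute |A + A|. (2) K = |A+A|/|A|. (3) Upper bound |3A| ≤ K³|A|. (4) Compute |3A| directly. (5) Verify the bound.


|A| = 5.
Step 1: Compute A + A by enumerating all 25 pairs.
A + A = {-8, -1, 1, 2, 6, 8, 9, 10, 11, 12, 13, 15, 16, 20}, so |A + A| = 14.
Step 2: Doubling constant K = |A + A|/|A| = 14/5 = 14/5 ≈ 2.8000.
Step 3: Plünnecke-Ruzsa gives |3A| ≤ K³·|A| = (2.8000)³ · 5 ≈ 109.7600.
Step 4: Compute 3A = A + A + A directly by enumerating all triples (a,b,c) ∈ A³; |3A| = 27.
Step 5: Check 27 ≤ 109.7600? Yes ✓.

K = 14/5, Plünnecke-Ruzsa bound K³|A| ≈ 109.7600, |3A| = 27, inequality holds.


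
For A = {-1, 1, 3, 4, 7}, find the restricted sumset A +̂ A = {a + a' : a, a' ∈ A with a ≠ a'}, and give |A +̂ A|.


Restricted sumset: A +̂ A = {a + a' : a ∈ A, a' ∈ A, a ≠ a'}.
Equivalently, take A + A and drop any sum 2a that is achievable ONLY as a + a for a ∈ A (i.e. sums representable only with equal summands).
Enumerate pairs (a, a') with a < a' (symmetric, so each unordered pair gives one sum; this covers all a ≠ a'):
  -1 + 1 = 0
  -1 + 3 = 2
  -1 + 4 = 3
  -1 + 7 = 6
  1 + 3 = 4
  1 + 4 = 5
  1 + 7 = 8
  3 + 4 = 7
  3 + 7 = 10
  4 + 7 = 11
Collected distinct sums: {0, 2, 3, 4, 5, 6, 7, 8, 10, 11}
|A +̂ A| = 10
(Reference bound: |A +̂ A| ≥ 2|A| - 3 for |A| ≥ 2, with |A| = 5 giving ≥ 7.)

|A +̂ A| = 10


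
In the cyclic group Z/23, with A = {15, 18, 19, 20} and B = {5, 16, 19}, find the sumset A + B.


Work in Z/23Z: reduce every sum a + b modulo 23.
Enumerate all 12 pairs:
a = 15: 15+5=20, 15+16=8, 15+19=11
a = 18: 18+5=0, 18+16=11, 18+19=14
a = 19: 19+5=1, 19+16=12, 19+19=15
a = 20: 20+5=2, 20+16=13, 20+19=16
Distinct residues collected: {0, 1, 2, 8, 11, 12, 13, 14, 15, 16, 20}
|A + B| = 11 (out of 23 total residues).

A + B = {0, 1, 2, 8, 11, 12, 13, 14, 15, 16, 20}


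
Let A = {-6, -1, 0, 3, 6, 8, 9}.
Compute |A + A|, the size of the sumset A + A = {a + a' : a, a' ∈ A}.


A + A = {a + a' : a, a' ∈ A}; |A| = 7.
General bounds: 2|A| - 1 ≤ |A + A| ≤ |A|(|A|+1)/2, i.e. 13 ≤ |A + A| ≤ 28.
Lower bound 2|A|-1 is attained iff A is an arithmetic progression.
Enumerate sums a + a' for a ≤ a' (symmetric, so this suffices):
a = -6: -6+-6=-12, -6+-1=-7, -6+0=-6, -6+3=-3, -6+6=0, -6+8=2, -6+9=3
a = -1: -1+-1=-2, -1+0=-1, -1+3=2, -1+6=5, -1+8=7, -1+9=8
a = 0: 0+0=0, 0+3=3, 0+6=6, 0+8=8, 0+9=9
a = 3: 3+3=6, 3+6=9, 3+8=11, 3+9=12
a = 6: 6+6=12, 6+8=14, 6+9=15
a = 8: 8+8=16, 8+9=17
a = 9: 9+9=18
Distinct sums: {-12, -7, -6, -3, -2, -1, 0, 2, 3, 5, 6, 7, 8, 9, 11, 12, 14, 15, 16, 17, 18}
|A + A| = 21

|A + A| = 21


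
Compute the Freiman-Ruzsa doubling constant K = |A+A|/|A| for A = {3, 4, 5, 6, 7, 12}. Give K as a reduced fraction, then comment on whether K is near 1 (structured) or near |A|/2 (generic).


|A| = 6.
Compute A + A by enumerating all 36 pairs.
A + A = {6, 7, 8, 9, 10, 11, 12, 13, 14, 15, 16, 17, 18, 19, 24}, so |A + A| = 15.
K = |A + A| / |A| = 15/6 = 5/2 ≈ 2.5000.
Reference: AP of size 6 gives K = 11/6 ≈ 1.8333; a fully generic set of size 6 gives K ≈ 3.5000.

|A| = 6, |A + A| = 15, K = 15/6 = 5/2.


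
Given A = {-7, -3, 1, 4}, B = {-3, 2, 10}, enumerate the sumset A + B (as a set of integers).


A + B = {a + b : a ∈ A, b ∈ B}.
Enumerate all |A|·|B| = 4·3 = 12 pairs (a, b) and collect distinct sums.
a = -7: -7+-3=-10, -7+2=-5, -7+10=3
a = -3: -3+-3=-6, -3+2=-1, -3+10=7
a = 1: 1+-3=-2, 1+2=3, 1+10=11
a = 4: 4+-3=1, 4+2=6, 4+10=14
Collecting distinct sums: A + B = {-10, -6, -5, -2, -1, 1, 3, 6, 7, 11, 14}
|A + B| = 11

A + B = {-10, -6, -5, -2, -1, 1, 3, 6, 7, 11, 14}


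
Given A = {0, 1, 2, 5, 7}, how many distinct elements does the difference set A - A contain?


A - A = {a - a' : a, a' ∈ A}; |A| = 5.
Bounds: 2|A|-1 ≤ |A - A| ≤ |A|² - |A| + 1, i.e. 9 ≤ |A - A| ≤ 21.
Note: 0 ∈ A - A always (from a - a). The set is symmetric: if d ∈ A - A then -d ∈ A - A.
Enumerate nonzero differences d = a - a' with a > a' (then include -d):
Positive differences: {1, 2, 3, 4, 5, 6, 7}
Full difference set: {0} ∪ (positive diffs) ∪ (negative diffs).
|A - A| = 1 + 2·7 = 15 (matches direct enumeration: 15).

|A - A| = 15


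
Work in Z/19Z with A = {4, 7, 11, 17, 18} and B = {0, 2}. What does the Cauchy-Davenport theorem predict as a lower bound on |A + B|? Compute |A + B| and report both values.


Cauchy-Davenport: |A + B| ≥ min(p, |A| + |B| - 1) for A, B nonempty in Z/pZ.
|A| = 5, |B| = 2, p = 19.
CD lower bound = min(19, 5 + 2 - 1) = min(19, 6) = 6.
Compute A + B mod 19 directly:
a = 4: 4+0=4, 4+2=6
a = 7: 7+0=7, 7+2=9
a = 11: 11+0=11, 11+2=13
a = 17: 17+0=17, 17+2=0
a = 18: 18+0=18, 18+2=1
A + B = {0, 1, 4, 6, 7, 9, 11, 13, 17, 18}, so |A + B| = 10.
Verify: 10 ≥ 6? Yes ✓.

CD lower bound = 6, actual |A + B| = 10.


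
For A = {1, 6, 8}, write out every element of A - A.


A - A = {a - a' : a, a' ∈ A}.
Compute a - a' for each ordered pair (a, a'):
a = 1: 1-1=0, 1-6=-5, 1-8=-7
a = 6: 6-1=5, 6-6=0, 6-8=-2
a = 8: 8-1=7, 8-6=2, 8-8=0
Collecting distinct values (and noting 0 appears from a-a):
A - A = {-7, -5, -2, 0, 2, 5, 7}
|A - A| = 7

A - A = {-7, -5, -2, 0, 2, 5, 7}


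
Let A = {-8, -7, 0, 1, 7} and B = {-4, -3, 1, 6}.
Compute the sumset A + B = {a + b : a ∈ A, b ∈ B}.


A + B = {a + b : a ∈ A, b ∈ B}.
Enumerate all |A|·|B| = 5·4 = 20 pairs (a, b) and collect distinct sums.
a = -8: -8+-4=-12, -8+-3=-11, -8+1=-7, -8+6=-2
a = -7: -7+-4=-11, -7+-3=-10, -7+1=-6, -7+6=-1
a = 0: 0+-4=-4, 0+-3=-3, 0+1=1, 0+6=6
a = 1: 1+-4=-3, 1+-3=-2, 1+1=2, 1+6=7
a = 7: 7+-4=3, 7+-3=4, 7+1=8, 7+6=13
Collecting distinct sums: A + B = {-12, -11, -10, -7, -6, -4, -3, -2, -1, 1, 2, 3, 4, 6, 7, 8, 13}
|A + B| = 17

A + B = {-12, -11, -10, -7, -6, -4, -3, -2, -1, 1, 2, 3, 4, 6, 7, 8, 13}


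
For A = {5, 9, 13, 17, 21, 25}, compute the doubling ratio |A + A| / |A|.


|A| = 6.
Compute A + A by enumerating all 36 pairs.
A + A = {10, 14, 18, 22, 26, 30, 34, 38, 42, 46, 50}, so |A + A| = 11.
K = |A + A| / |A| = 11/6 (already in lowest terms) ≈ 1.8333.
Reference: AP of size 6 gives K = 11/6 ≈ 1.8333; a fully generic set of size 6 gives K ≈ 3.5000.

|A| = 6, |A + A| = 11, K = 11/6.


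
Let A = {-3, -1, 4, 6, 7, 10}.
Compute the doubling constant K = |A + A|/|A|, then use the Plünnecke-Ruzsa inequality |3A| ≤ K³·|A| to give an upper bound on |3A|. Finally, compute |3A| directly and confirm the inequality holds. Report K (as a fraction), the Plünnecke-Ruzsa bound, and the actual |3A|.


|A| = 6.
Step 1: Compute A + A by enumerating all 36 pairs.
A + A = {-6, -4, -2, 1, 3, 4, 5, 6, 7, 8, 9, 10, 11, 12, 13, 14, 16, 17, 20}, so |A + A| = 19.
Step 2: Doubling constant K = |A + A|/|A| = 19/6 = 19/6 ≈ 3.1667.
Step 3: Plünnecke-Ruzsa gives |3A| ≤ K³·|A| = (3.1667)³ · 6 ≈ 190.5278.
Step 4: Compute 3A = A + A + A directly by enumerating all triples (a,b,c) ∈ A³; |3A| = 33.
Step 5: Check 33 ≤ 190.5278? Yes ✓.

K = 19/6, Plünnecke-Ruzsa bound K³|A| ≈ 190.5278, |3A| = 33, inequality holds.


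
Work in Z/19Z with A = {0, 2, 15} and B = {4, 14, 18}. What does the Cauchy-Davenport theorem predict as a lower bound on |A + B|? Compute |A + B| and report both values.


Cauchy-Davenport: |A + B| ≥ min(p, |A| + |B| - 1) for A, B nonempty in Z/pZ.
|A| = 3, |B| = 3, p = 19.
CD lower bound = min(19, 3 + 3 - 1) = min(19, 5) = 5.
Compute A + B mod 19 directly:
a = 0: 0+4=4, 0+14=14, 0+18=18
a = 2: 2+4=6, 2+14=16, 2+18=1
a = 15: 15+4=0, 15+14=10, 15+18=14
A + B = {0, 1, 4, 6, 10, 14, 16, 18}, so |A + B| = 8.
Verify: 8 ≥ 5? Yes ✓.

CD lower bound = 5, actual |A + B| = 8.


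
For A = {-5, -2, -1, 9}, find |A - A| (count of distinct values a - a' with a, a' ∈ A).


A - A = {a - a' : a, a' ∈ A}; |A| = 4.
Bounds: 2|A|-1 ≤ |A - A| ≤ |A|² - |A| + 1, i.e. 7 ≤ |A - A| ≤ 13.
Note: 0 ∈ A - A always (from a - a). The set is symmetric: if d ∈ A - A then -d ∈ A - A.
Enumerate nonzero differences d = a - a' with a > a' (then include -d):
Positive differences: {1, 3, 4, 10, 11, 14}
Full difference set: {0} ∪ (positive diffs) ∪ (negative diffs).
|A - A| = 1 + 2·6 = 13 (matches direct enumeration: 13).

|A - A| = 13


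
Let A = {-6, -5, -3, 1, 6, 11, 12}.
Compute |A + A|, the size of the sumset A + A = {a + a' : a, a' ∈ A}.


A + A = {a + a' : a, a' ∈ A}; |A| = 7.
General bounds: 2|A| - 1 ≤ |A + A| ≤ |A|(|A|+1)/2, i.e. 13 ≤ |A + A| ≤ 28.
Lower bound 2|A|-1 is attained iff A is an arithmetic progression.
Enumerate sums a + a' for a ≤ a' (symmetric, so this suffices):
a = -6: -6+-6=-12, -6+-5=-11, -6+-3=-9, -6+1=-5, -6+6=0, -6+11=5, -6+12=6
a = -5: -5+-5=-10, -5+-3=-8, -5+1=-4, -5+6=1, -5+11=6, -5+12=7
a = -3: -3+-3=-6, -3+1=-2, -3+6=3, -3+11=8, -3+12=9
a = 1: 1+1=2, 1+6=7, 1+11=12, 1+12=13
a = 6: 6+6=12, 6+11=17, 6+12=18
a = 11: 11+11=22, 11+12=23
a = 12: 12+12=24
Distinct sums: {-12, -11, -10, -9, -8, -6, -5, -4, -2, 0, 1, 2, 3, 5, 6, 7, 8, 9, 12, 13, 17, 18, 22, 23, 24}
|A + A| = 25

|A + A| = 25


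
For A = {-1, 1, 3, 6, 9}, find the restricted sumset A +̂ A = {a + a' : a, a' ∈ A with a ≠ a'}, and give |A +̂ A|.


Restricted sumset: A +̂ A = {a + a' : a ∈ A, a' ∈ A, a ≠ a'}.
Equivalently, take A + A and drop any sum 2a that is achievable ONLY as a + a for a ∈ A (i.e. sums representable only with equal summands).
Enumerate pairs (a, a') with a < a' (symmetric, so each unordered pair gives one sum; this covers all a ≠ a'):
  -1 + 1 = 0
  -1 + 3 = 2
  -1 + 6 = 5
  -1 + 9 = 8
  1 + 3 = 4
  1 + 6 = 7
  1 + 9 = 10
  3 + 6 = 9
  3 + 9 = 12
  6 + 9 = 15
Collected distinct sums: {0, 2, 4, 5, 7, 8, 9, 10, 12, 15}
|A +̂ A| = 10
(Reference bound: |A +̂ A| ≥ 2|A| - 3 for |A| ≥ 2, with |A| = 5 giving ≥ 7.)

|A +̂ A| = 10


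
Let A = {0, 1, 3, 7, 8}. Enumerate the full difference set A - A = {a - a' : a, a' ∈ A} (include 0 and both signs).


A - A = {a - a' : a, a' ∈ A}.
Compute a - a' for each ordered pair (a, a'):
a = 0: 0-0=0, 0-1=-1, 0-3=-3, 0-7=-7, 0-8=-8
a = 1: 1-0=1, 1-1=0, 1-3=-2, 1-7=-6, 1-8=-7
a = 3: 3-0=3, 3-1=2, 3-3=0, 3-7=-4, 3-8=-5
a = 7: 7-0=7, 7-1=6, 7-3=4, 7-7=0, 7-8=-1
a = 8: 8-0=8, 8-1=7, 8-3=5, 8-7=1, 8-8=0
Collecting distinct values (and noting 0 appears from a-a):
A - A = {-8, -7, -6, -5, -4, -3, -2, -1, 0, 1, 2, 3, 4, 5, 6, 7, 8}
|A - A| = 17

A - A = {-8, -7, -6, -5, -4, -3, -2, -1, 0, 1, 2, 3, 4, 5, 6, 7, 8}


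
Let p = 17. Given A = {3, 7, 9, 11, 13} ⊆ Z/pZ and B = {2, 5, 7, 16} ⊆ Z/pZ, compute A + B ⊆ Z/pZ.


Work in Z/17Z: reduce every sum a + b modulo 17.
Enumerate all 20 pairs:
a = 3: 3+2=5, 3+5=8, 3+7=10, 3+16=2
a = 7: 7+2=9, 7+5=12, 7+7=14, 7+16=6
a = 9: 9+2=11, 9+5=14, 9+7=16, 9+16=8
a = 11: 11+2=13, 11+5=16, 11+7=1, 11+16=10
a = 13: 13+2=15, 13+5=1, 13+7=3, 13+16=12
Distinct residues collected: {1, 2, 3, 5, 6, 8, 9, 10, 11, 12, 13, 14, 15, 16}
|A + B| = 14 (out of 17 total residues).

A + B = {1, 2, 3, 5, 6, 8, 9, 10, 11, 12, 13, 14, 15, 16}


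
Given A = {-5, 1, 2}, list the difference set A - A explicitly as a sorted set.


A - A = {a - a' : a, a' ∈ A}.
Compute a - a' for each ordered pair (a, a'):
a = -5: -5--5=0, -5-1=-6, -5-2=-7
a = 1: 1--5=6, 1-1=0, 1-2=-1
a = 2: 2--5=7, 2-1=1, 2-2=0
Collecting distinct values (and noting 0 appears from a-a):
A - A = {-7, -6, -1, 0, 1, 6, 7}
|A - A| = 7

A - A = {-7, -6, -1, 0, 1, 6, 7}


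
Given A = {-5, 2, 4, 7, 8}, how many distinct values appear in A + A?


A + A = {a + a' : a, a' ∈ A}; |A| = 5.
General bounds: 2|A| - 1 ≤ |A + A| ≤ |A|(|A|+1)/2, i.e. 9 ≤ |A + A| ≤ 15.
Lower bound 2|A|-1 is attained iff A is an arithmetic progression.
Enumerate sums a + a' for a ≤ a' (symmetric, so this suffices):
a = -5: -5+-5=-10, -5+2=-3, -5+4=-1, -5+7=2, -5+8=3
a = 2: 2+2=4, 2+4=6, 2+7=9, 2+8=10
a = 4: 4+4=8, 4+7=11, 4+8=12
a = 7: 7+7=14, 7+8=15
a = 8: 8+8=16
Distinct sums: {-10, -3, -1, 2, 3, 4, 6, 8, 9, 10, 11, 12, 14, 15, 16}
|A + A| = 15

|A + A| = 15
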